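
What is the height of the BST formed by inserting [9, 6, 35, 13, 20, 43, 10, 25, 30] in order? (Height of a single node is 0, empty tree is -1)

Insertion order: [9, 6, 35, 13, 20, 43, 10, 25, 30]
Tree (level-order array): [9, 6, 35, None, None, 13, 43, 10, 20, None, None, None, None, None, 25, None, 30]
Compute height bottom-up (empty subtree = -1):
  height(6) = 1 + max(-1, -1) = 0
  height(10) = 1 + max(-1, -1) = 0
  height(30) = 1 + max(-1, -1) = 0
  height(25) = 1 + max(-1, 0) = 1
  height(20) = 1 + max(-1, 1) = 2
  height(13) = 1 + max(0, 2) = 3
  height(43) = 1 + max(-1, -1) = 0
  height(35) = 1 + max(3, 0) = 4
  height(9) = 1 + max(0, 4) = 5
Height = 5


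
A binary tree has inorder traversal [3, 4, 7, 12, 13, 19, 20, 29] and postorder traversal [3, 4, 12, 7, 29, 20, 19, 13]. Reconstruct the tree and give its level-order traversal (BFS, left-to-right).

Inorder:   [3, 4, 7, 12, 13, 19, 20, 29]
Postorder: [3, 4, 12, 7, 29, 20, 19, 13]
Algorithm: postorder visits root last, so walk postorder right-to-left;
each value is the root of the current inorder slice — split it at that
value, recurse on the right subtree first, then the left.
Recursive splits:
  root=13; inorder splits into left=[3, 4, 7, 12], right=[19, 20, 29]
  root=19; inorder splits into left=[], right=[20, 29]
  root=20; inorder splits into left=[], right=[29]
  root=29; inorder splits into left=[], right=[]
  root=7; inorder splits into left=[3, 4], right=[12]
  root=12; inorder splits into left=[], right=[]
  root=4; inorder splits into left=[3], right=[]
  root=3; inorder splits into left=[], right=[]
Reconstructed level-order: [13, 7, 19, 4, 12, 20, 3, 29]


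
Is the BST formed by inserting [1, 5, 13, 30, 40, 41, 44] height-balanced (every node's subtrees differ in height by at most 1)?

Tree (level-order array): [1, None, 5, None, 13, None, 30, None, 40, None, 41, None, 44]
Definition: a tree is height-balanced if, at every node, |h(left) - h(right)| <= 1 (empty subtree has height -1).
Bottom-up per-node check:
  node 44: h_left=-1, h_right=-1, diff=0 [OK], height=0
  node 41: h_left=-1, h_right=0, diff=1 [OK], height=1
  node 40: h_left=-1, h_right=1, diff=2 [FAIL (|-1-1|=2 > 1)], height=2
  node 30: h_left=-1, h_right=2, diff=3 [FAIL (|-1-2|=3 > 1)], height=3
  node 13: h_left=-1, h_right=3, diff=4 [FAIL (|-1-3|=4 > 1)], height=4
  node 5: h_left=-1, h_right=4, diff=5 [FAIL (|-1-4|=5 > 1)], height=5
  node 1: h_left=-1, h_right=5, diff=6 [FAIL (|-1-5|=6 > 1)], height=6
Node 40 violates the condition: |-1 - 1| = 2 > 1.
Result: Not balanced


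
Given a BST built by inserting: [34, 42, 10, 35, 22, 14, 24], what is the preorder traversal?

Tree insertion order: [34, 42, 10, 35, 22, 14, 24]
Tree (level-order array): [34, 10, 42, None, 22, 35, None, 14, 24]
Preorder traversal: [34, 10, 22, 14, 24, 42, 35]


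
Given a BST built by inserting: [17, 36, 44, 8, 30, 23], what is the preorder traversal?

Tree insertion order: [17, 36, 44, 8, 30, 23]
Tree (level-order array): [17, 8, 36, None, None, 30, 44, 23]
Preorder traversal: [17, 8, 36, 30, 23, 44]


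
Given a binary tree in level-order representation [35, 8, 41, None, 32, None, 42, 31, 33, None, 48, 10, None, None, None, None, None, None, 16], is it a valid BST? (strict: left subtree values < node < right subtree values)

Level-order array: [35, 8, 41, None, 32, None, 42, 31, 33, None, 48, 10, None, None, None, None, None, None, 16]
Validate using subtree bounds (lo, hi): at each node, require lo < value < hi,
then recurse left with hi=value and right with lo=value.
Preorder trace (stopping at first violation):
  at node 35 with bounds (-inf, +inf): OK
  at node 8 with bounds (-inf, 35): OK
  at node 32 with bounds (8, 35): OK
  at node 31 with bounds (8, 32): OK
  at node 10 with bounds (8, 31): OK
  at node 16 with bounds (10, 31): OK
  at node 33 with bounds (32, 35): OK
  at node 41 with bounds (35, +inf): OK
  at node 42 with bounds (41, +inf): OK
  at node 48 with bounds (42, +inf): OK
No violation found at any node.
Result: Valid BST


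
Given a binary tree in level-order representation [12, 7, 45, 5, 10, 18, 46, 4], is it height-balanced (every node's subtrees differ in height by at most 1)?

Tree (level-order array): [12, 7, 45, 5, 10, 18, 46, 4]
Definition: a tree is height-balanced if, at every node, |h(left) - h(right)| <= 1 (empty subtree has height -1).
Bottom-up per-node check:
  node 4: h_left=-1, h_right=-1, diff=0 [OK], height=0
  node 5: h_left=0, h_right=-1, diff=1 [OK], height=1
  node 10: h_left=-1, h_right=-1, diff=0 [OK], height=0
  node 7: h_left=1, h_right=0, diff=1 [OK], height=2
  node 18: h_left=-1, h_right=-1, diff=0 [OK], height=0
  node 46: h_left=-1, h_right=-1, diff=0 [OK], height=0
  node 45: h_left=0, h_right=0, diff=0 [OK], height=1
  node 12: h_left=2, h_right=1, diff=1 [OK], height=3
All nodes satisfy the balance condition.
Result: Balanced


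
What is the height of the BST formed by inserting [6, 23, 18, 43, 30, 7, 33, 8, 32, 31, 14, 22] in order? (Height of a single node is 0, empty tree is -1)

Insertion order: [6, 23, 18, 43, 30, 7, 33, 8, 32, 31, 14, 22]
Tree (level-order array): [6, None, 23, 18, 43, 7, 22, 30, None, None, 8, None, None, None, 33, None, 14, 32, None, None, None, 31]
Compute height bottom-up (empty subtree = -1):
  height(14) = 1 + max(-1, -1) = 0
  height(8) = 1 + max(-1, 0) = 1
  height(7) = 1 + max(-1, 1) = 2
  height(22) = 1 + max(-1, -1) = 0
  height(18) = 1 + max(2, 0) = 3
  height(31) = 1 + max(-1, -1) = 0
  height(32) = 1 + max(0, -1) = 1
  height(33) = 1 + max(1, -1) = 2
  height(30) = 1 + max(-1, 2) = 3
  height(43) = 1 + max(3, -1) = 4
  height(23) = 1 + max(3, 4) = 5
  height(6) = 1 + max(-1, 5) = 6
Height = 6


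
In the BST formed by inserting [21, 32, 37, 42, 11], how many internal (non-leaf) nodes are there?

Tree built from: [21, 32, 37, 42, 11]
Tree (level-order array): [21, 11, 32, None, None, None, 37, None, 42]
Rule: An internal node has at least one child.
Per-node child counts:
  node 21: 2 child(ren)
  node 11: 0 child(ren)
  node 32: 1 child(ren)
  node 37: 1 child(ren)
  node 42: 0 child(ren)
Matching nodes: [21, 32, 37]
Count of internal (non-leaf) nodes: 3


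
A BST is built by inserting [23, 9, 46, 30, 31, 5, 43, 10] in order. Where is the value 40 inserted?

Starting tree (level order): [23, 9, 46, 5, 10, 30, None, None, None, None, None, None, 31, None, 43]
Insertion path: 23 -> 46 -> 30 -> 31 -> 43
Result: insert 40 as left child of 43
Final tree (level order): [23, 9, 46, 5, 10, 30, None, None, None, None, None, None, 31, None, 43, 40]


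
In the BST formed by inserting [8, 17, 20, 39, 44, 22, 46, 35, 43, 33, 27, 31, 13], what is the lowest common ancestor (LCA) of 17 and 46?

Tree insertion order: [8, 17, 20, 39, 44, 22, 46, 35, 43, 33, 27, 31, 13]
Tree (level-order array): [8, None, 17, 13, 20, None, None, None, 39, 22, 44, None, 35, 43, 46, 33, None, None, None, None, None, 27, None, None, 31]
In a BST, the LCA of p=17, q=46 is the first node v on the
root-to-leaf path with p <= v <= q (go left if both < v, right if both > v).
Walk from root:
  at 8: both 17 and 46 > 8, go right
  at 17: 17 <= 17 <= 46, this is the LCA
LCA = 17


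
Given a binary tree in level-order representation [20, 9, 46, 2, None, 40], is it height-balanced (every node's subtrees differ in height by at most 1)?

Tree (level-order array): [20, 9, 46, 2, None, 40]
Definition: a tree is height-balanced if, at every node, |h(left) - h(right)| <= 1 (empty subtree has height -1).
Bottom-up per-node check:
  node 2: h_left=-1, h_right=-1, diff=0 [OK], height=0
  node 9: h_left=0, h_right=-1, diff=1 [OK], height=1
  node 40: h_left=-1, h_right=-1, diff=0 [OK], height=0
  node 46: h_left=0, h_right=-1, diff=1 [OK], height=1
  node 20: h_left=1, h_right=1, diff=0 [OK], height=2
All nodes satisfy the balance condition.
Result: Balanced


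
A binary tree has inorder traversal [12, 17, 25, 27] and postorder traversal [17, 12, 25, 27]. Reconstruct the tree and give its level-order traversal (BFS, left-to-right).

Inorder:   [12, 17, 25, 27]
Postorder: [17, 12, 25, 27]
Algorithm: postorder visits root last, so walk postorder right-to-left;
each value is the root of the current inorder slice — split it at that
value, recurse on the right subtree first, then the left.
Recursive splits:
  root=27; inorder splits into left=[12, 17, 25], right=[]
  root=25; inorder splits into left=[12, 17], right=[]
  root=12; inorder splits into left=[], right=[17]
  root=17; inorder splits into left=[], right=[]
Reconstructed level-order: [27, 25, 12, 17]


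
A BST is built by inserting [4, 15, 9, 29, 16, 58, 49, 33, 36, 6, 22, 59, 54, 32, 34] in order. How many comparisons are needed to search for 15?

Search path for 15: 4 -> 15
Found: True
Comparisons: 2


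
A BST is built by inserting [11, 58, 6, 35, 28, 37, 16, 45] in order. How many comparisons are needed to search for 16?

Search path for 16: 11 -> 58 -> 35 -> 28 -> 16
Found: True
Comparisons: 5


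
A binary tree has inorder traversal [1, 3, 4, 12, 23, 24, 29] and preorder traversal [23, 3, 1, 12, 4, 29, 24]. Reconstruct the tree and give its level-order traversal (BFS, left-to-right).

Inorder:  [1, 3, 4, 12, 23, 24, 29]
Preorder: [23, 3, 1, 12, 4, 29, 24]
Algorithm: preorder visits root first, so consume preorder in order;
for each root, split the current inorder slice at that value into
left-subtree inorder and right-subtree inorder, then recurse.
Recursive splits:
  root=23; inorder splits into left=[1, 3, 4, 12], right=[24, 29]
  root=3; inorder splits into left=[1], right=[4, 12]
  root=1; inorder splits into left=[], right=[]
  root=12; inorder splits into left=[4], right=[]
  root=4; inorder splits into left=[], right=[]
  root=29; inorder splits into left=[24], right=[]
  root=24; inorder splits into left=[], right=[]
Reconstructed level-order: [23, 3, 29, 1, 12, 24, 4]


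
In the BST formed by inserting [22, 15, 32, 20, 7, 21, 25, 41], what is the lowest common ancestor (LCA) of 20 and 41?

Tree insertion order: [22, 15, 32, 20, 7, 21, 25, 41]
Tree (level-order array): [22, 15, 32, 7, 20, 25, 41, None, None, None, 21]
In a BST, the LCA of p=20, q=41 is the first node v on the
root-to-leaf path with p <= v <= q (go left if both < v, right if both > v).
Walk from root:
  at 22: 20 <= 22 <= 41, this is the LCA
LCA = 22


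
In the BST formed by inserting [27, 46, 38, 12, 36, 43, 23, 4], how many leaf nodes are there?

Tree built from: [27, 46, 38, 12, 36, 43, 23, 4]
Tree (level-order array): [27, 12, 46, 4, 23, 38, None, None, None, None, None, 36, 43]
Rule: A leaf has 0 children.
Per-node child counts:
  node 27: 2 child(ren)
  node 12: 2 child(ren)
  node 4: 0 child(ren)
  node 23: 0 child(ren)
  node 46: 1 child(ren)
  node 38: 2 child(ren)
  node 36: 0 child(ren)
  node 43: 0 child(ren)
Matching nodes: [4, 23, 36, 43]
Count of leaf nodes: 4


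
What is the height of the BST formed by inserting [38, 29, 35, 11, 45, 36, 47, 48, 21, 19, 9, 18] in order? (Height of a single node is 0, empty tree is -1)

Insertion order: [38, 29, 35, 11, 45, 36, 47, 48, 21, 19, 9, 18]
Tree (level-order array): [38, 29, 45, 11, 35, None, 47, 9, 21, None, 36, None, 48, None, None, 19, None, None, None, None, None, 18]
Compute height bottom-up (empty subtree = -1):
  height(9) = 1 + max(-1, -1) = 0
  height(18) = 1 + max(-1, -1) = 0
  height(19) = 1 + max(0, -1) = 1
  height(21) = 1 + max(1, -1) = 2
  height(11) = 1 + max(0, 2) = 3
  height(36) = 1 + max(-1, -1) = 0
  height(35) = 1 + max(-1, 0) = 1
  height(29) = 1 + max(3, 1) = 4
  height(48) = 1 + max(-1, -1) = 0
  height(47) = 1 + max(-1, 0) = 1
  height(45) = 1 + max(-1, 1) = 2
  height(38) = 1 + max(4, 2) = 5
Height = 5


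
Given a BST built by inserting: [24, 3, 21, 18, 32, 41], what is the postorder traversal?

Tree insertion order: [24, 3, 21, 18, 32, 41]
Tree (level-order array): [24, 3, 32, None, 21, None, 41, 18]
Postorder traversal: [18, 21, 3, 41, 32, 24]


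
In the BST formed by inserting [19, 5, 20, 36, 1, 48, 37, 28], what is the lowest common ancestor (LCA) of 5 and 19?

Tree insertion order: [19, 5, 20, 36, 1, 48, 37, 28]
Tree (level-order array): [19, 5, 20, 1, None, None, 36, None, None, 28, 48, None, None, 37]
In a BST, the LCA of p=5, q=19 is the first node v on the
root-to-leaf path with p <= v <= q (go left if both < v, right if both > v).
Walk from root:
  at 19: 5 <= 19 <= 19, this is the LCA
LCA = 19


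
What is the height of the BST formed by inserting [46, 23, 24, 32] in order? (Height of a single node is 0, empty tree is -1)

Insertion order: [46, 23, 24, 32]
Tree (level-order array): [46, 23, None, None, 24, None, 32]
Compute height bottom-up (empty subtree = -1):
  height(32) = 1 + max(-1, -1) = 0
  height(24) = 1 + max(-1, 0) = 1
  height(23) = 1 + max(-1, 1) = 2
  height(46) = 1 + max(2, -1) = 3
Height = 3


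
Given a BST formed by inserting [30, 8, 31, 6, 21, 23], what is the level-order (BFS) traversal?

Tree insertion order: [30, 8, 31, 6, 21, 23]
Tree (level-order array): [30, 8, 31, 6, 21, None, None, None, None, None, 23]
BFS from the root, enqueuing left then right child of each popped node:
  queue [30] -> pop 30, enqueue [8, 31], visited so far: [30]
  queue [8, 31] -> pop 8, enqueue [6, 21], visited so far: [30, 8]
  queue [31, 6, 21] -> pop 31, enqueue [none], visited so far: [30, 8, 31]
  queue [6, 21] -> pop 6, enqueue [none], visited so far: [30, 8, 31, 6]
  queue [21] -> pop 21, enqueue [23], visited so far: [30, 8, 31, 6, 21]
  queue [23] -> pop 23, enqueue [none], visited so far: [30, 8, 31, 6, 21, 23]
Result: [30, 8, 31, 6, 21, 23]


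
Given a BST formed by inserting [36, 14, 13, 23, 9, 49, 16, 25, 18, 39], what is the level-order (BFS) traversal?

Tree insertion order: [36, 14, 13, 23, 9, 49, 16, 25, 18, 39]
Tree (level-order array): [36, 14, 49, 13, 23, 39, None, 9, None, 16, 25, None, None, None, None, None, 18]
BFS from the root, enqueuing left then right child of each popped node:
  queue [36] -> pop 36, enqueue [14, 49], visited so far: [36]
  queue [14, 49] -> pop 14, enqueue [13, 23], visited so far: [36, 14]
  queue [49, 13, 23] -> pop 49, enqueue [39], visited so far: [36, 14, 49]
  queue [13, 23, 39] -> pop 13, enqueue [9], visited so far: [36, 14, 49, 13]
  queue [23, 39, 9] -> pop 23, enqueue [16, 25], visited so far: [36, 14, 49, 13, 23]
  queue [39, 9, 16, 25] -> pop 39, enqueue [none], visited so far: [36, 14, 49, 13, 23, 39]
  queue [9, 16, 25] -> pop 9, enqueue [none], visited so far: [36, 14, 49, 13, 23, 39, 9]
  queue [16, 25] -> pop 16, enqueue [18], visited so far: [36, 14, 49, 13, 23, 39, 9, 16]
  queue [25, 18] -> pop 25, enqueue [none], visited so far: [36, 14, 49, 13, 23, 39, 9, 16, 25]
  queue [18] -> pop 18, enqueue [none], visited so far: [36, 14, 49, 13, 23, 39, 9, 16, 25, 18]
Result: [36, 14, 49, 13, 23, 39, 9, 16, 25, 18]


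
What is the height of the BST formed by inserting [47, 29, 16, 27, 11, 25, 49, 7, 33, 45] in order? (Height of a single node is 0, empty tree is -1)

Insertion order: [47, 29, 16, 27, 11, 25, 49, 7, 33, 45]
Tree (level-order array): [47, 29, 49, 16, 33, None, None, 11, 27, None, 45, 7, None, 25]
Compute height bottom-up (empty subtree = -1):
  height(7) = 1 + max(-1, -1) = 0
  height(11) = 1 + max(0, -1) = 1
  height(25) = 1 + max(-1, -1) = 0
  height(27) = 1 + max(0, -1) = 1
  height(16) = 1 + max(1, 1) = 2
  height(45) = 1 + max(-1, -1) = 0
  height(33) = 1 + max(-1, 0) = 1
  height(29) = 1 + max(2, 1) = 3
  height(49) = 1 + max(-1, -1) = 0
  height(47) = 1 + max(3, 0) = 4
Height = 4


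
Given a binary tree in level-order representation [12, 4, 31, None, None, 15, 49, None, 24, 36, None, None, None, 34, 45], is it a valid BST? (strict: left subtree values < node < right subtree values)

Level-order array: [12, 4, 31, None, None, 15, 49, None, 24, 36, None, None, None, 34, 45]
Validate using subtree bounds (lo, hi): at each node, require lo < value < hi,
then recurse left with hi=value and right with lo=value.
Preorder trace (stopping at first violation):
  at node 12 with bounds (-inf, +inf): OK
  at node 4 with bounds (-inf, 12): OK
  at node 31 with bounds (12, +inf): OK
  at node 15 with bounds (12, 31): OK
  at node 24 with bounds (15, 31): OK
  at node 49 with bounds (31, +inf): OK
  at node 36 with bounds (31, 49): OK
  at node 34 with bounds (31, 36): OK
  at node 45 with bounds (36, 49): OK
No violation found at any node.
Result: Valid BST


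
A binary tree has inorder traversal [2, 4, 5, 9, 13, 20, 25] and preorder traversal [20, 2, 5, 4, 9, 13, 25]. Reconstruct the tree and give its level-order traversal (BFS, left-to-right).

Inorder:  [2, 4, 5, 9, 13, 20, 25]
Preorder: [20, 2, 5, 4, 9, 13, 25]
Algorithm: preorder visits root first, so consume preorder in order;
for each root, split the current inorder slice at that value into
left-subtree inorder and right-subtree inorder, then recurse.
Recursive splits:
  root=20; inorder splits into left=[2, 4, 5, 9, 13], right=[25]
  root=2; inorder splits into left=[], right=[4, 5, 9, 13]
  root=5; inorder splits into left=[4], right=[9, 13]
  root=4; inorder splits into left=[], right=[]
  root=9; inorder splits into left=[], right=[13]
  root=13; inorder splits into left=[], right=[]
  root=25; inorder splits into left=[], right=[]
Reconstructed level-order: [20, 2, 25, 5, 4, 9, 13]


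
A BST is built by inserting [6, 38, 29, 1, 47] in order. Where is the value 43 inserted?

Starting tree (level order): [6, 1, 38, None, None, 29, 47]
Insertion path: 6 -> 38 -> 47
Result: insert 43 as left child of 47
Final tree (level order): [6, 1, 38, None, None, 29, 47, None, None, 43]


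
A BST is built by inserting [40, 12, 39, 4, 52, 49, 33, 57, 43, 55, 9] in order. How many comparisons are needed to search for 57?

Search path for 57: 40 -> 52 -> 57
Found: True
Comparisons: 3


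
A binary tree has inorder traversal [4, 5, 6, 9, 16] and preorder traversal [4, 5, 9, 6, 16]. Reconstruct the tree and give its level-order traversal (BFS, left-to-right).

Inorder:  [4, 5, 6, 9, 16]
Preorder: [4, 5, 9, 6, 16]
Algorithm: preorder visits root first, so consume preorder in order;
for each root, split the current inorder slice at that value into
left-subtree inorder and right-subtree inorder, then recurse.
Recursive splits:
  root=4; inorder splits into left=[], right=[5, 6, 9, 16]
  root=5; inorder splits into left=[], right=[6, 9, 16]
  root=9; inorder splits into left=[6], right=[16]
  root=6; inorder splits into left=[], right=[]
  root=16; inorder splits into left=[], right=[]
Reconstructed level-order: [4, 5, 9, 6, 16]


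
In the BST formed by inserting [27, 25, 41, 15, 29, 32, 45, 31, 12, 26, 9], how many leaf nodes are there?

Tree built from: [27, 25, 41, 15, 29, 32, 45, 31, 12, 26, 9]
Tree (level-order array): [27, 25, 41, 15, 26, 29, 45, 12, None, None, None, None, 32, None, None, 9, None, 31]
Rule: A leaf has 0 children.
Per-node child counts:
  node 27: 2 child(ren)
  node 25: 2 child(ren)
  node 15: 1 child(ren)
  node 12: 1 child(ren)
  node 9: 0 child(ren)
  node 26: 0 child(ren)
  node 41: 2 child(ren)
  node 29: 1 child(ren)
  node 32: 1 child(ren)
  node 31: 0 child(ren)
  node 45: 0 child(ren)
Matching nodes: [9, 26, 31, 45]
Count of leaf nodes: 4


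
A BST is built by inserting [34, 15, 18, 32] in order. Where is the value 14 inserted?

Starting tree (level order): [34, 15, None, None, 18, None, 32]
Insertion path: 34 -> 15
Result: insert 14 as left child of 15
Final tree (level order): [34, 15, None, 14, 18, None, None, None, 32]


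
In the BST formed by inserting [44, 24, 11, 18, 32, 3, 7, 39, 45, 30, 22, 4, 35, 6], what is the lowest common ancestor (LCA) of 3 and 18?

Tree insertion order: [44, 24, 11, 18, 32, 3, 7, 39, 45, 30, 22, 4, 35, 6]
Tree (level-order array): [44, 24, 45, 11, 32, None, None, 3, 18, 30, 39, None, 7, None, 22, None, None, 35, None, 4, None, None, None, None, None, None, 6]
In a BST, the LCA of p=3, q=18 is the first node v on the
root-to-leaf path with p <= v <= q (go left if both < v, right if both > v).
Walk from root:
  at 44: both 3 and 18 < 44, go left
  at 24: both 3 and 18 < 24, go left
  at 11: 3 <= 11 <= 18, this is the LCA
LCA = 11


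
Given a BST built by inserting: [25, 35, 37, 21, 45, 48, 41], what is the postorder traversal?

Tree insertion order: [25, 35, 37, 21, 45, 48, 41]
Tree (level-order array): [25, 21, 35, None, None, None, 37, None, 45, 41, 48]
Postorder traversal: [21, 41, 48, 45, 37, 35, 25]


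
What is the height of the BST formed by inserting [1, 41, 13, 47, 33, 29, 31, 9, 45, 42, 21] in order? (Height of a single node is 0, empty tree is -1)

Insertion order: [1, 41, 13, 47, 33, 29, 31, 9, 45, 42, 21]
Tree (level-order array): [1, None, 41, 13, 47, 9, 33, 45, None, None, None, 29, None, 42, None, 21, 31]
Compute height bottom-up (empty subtree = -1):
  height(9) = 1 + max(-1, -1) = 0
  height(21) = 1 + max(-1, -1) = 0
  height(31) = 1 + max(-1, -1) = 0
  height(29) = 1 + max(0, 0) = 1
  height(33) = 1 + max(1, -1) = 2
  height(13) = 1 + max(0, 2) = 3
  height(42) = 1 + max(-1, -1) = 0
  height(45) = 1 + max(0, -1) = 1
  height(47) = 1 + max(1, -1) = 2
  height(41) = 1 + max(3, 2) = 4
  height(1) = 1 + max(-1, 4) = 5
Height = 5


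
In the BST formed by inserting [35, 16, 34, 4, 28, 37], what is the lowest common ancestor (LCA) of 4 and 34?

Tree insertion order: [35, 16, 34, 4, 28, 37]
Tree (level-order array): [35, 16, 37, 4, 34, None, None, None, None, 28]
In a BST, the LCA of p=4, q=34 is the first node v on the
root-to-leaf path with p <= v <= q (go left if both < v, right if both > v).
Walk from root:
  at 35: both 4 and 34 < 35, go left
  at 16: 4 <= 16 <= 34, this is the LCA
LCA = 16


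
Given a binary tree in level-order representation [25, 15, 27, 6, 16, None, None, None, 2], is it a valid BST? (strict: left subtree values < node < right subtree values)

Level-order array: [25, 15, 27, 6, 16, None, None, None, 2]
Validate using subtree bounds (lo, hi): at each node, require lo < value < hi,
then recurse left with hi=value and right with lo=value.
Preorder trace (stopping at first violation):
  at node 25 with bounds (-inf, +inf): OK
  at node 15 with bounds (-inf, 25): OK
  at node 6 with bounds (-inf, 15): OK
  at node 2 with bounds (6, 15): VIOLATION
Node 2 violates its bound: not (6 < 2 < 15).
Result: Not a valid BST


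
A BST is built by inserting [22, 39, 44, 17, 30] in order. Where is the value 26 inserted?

Starting tree (level order): [22, 17, 39, None, None, 30, 44]
Insertion path: 22 -> 39 -> 30
Result: insert 26 as left child of 30
Final tree (level order): [22, 17, 39, None, None, 30, 44, 26]


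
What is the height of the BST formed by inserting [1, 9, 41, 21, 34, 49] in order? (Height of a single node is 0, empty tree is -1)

Insertion order: [1, 9, 41, 21, 34, 49]
Tree (level-order array): [1, None, 9, None, 41, 21, 49, None, 34]
Compute height bottom-up (empty subtree = -1):
  height(34) = 1 + max(-1, -1) = 0
  height(21) = 1 + max(-1, 0) = 1
  height(49) = 1 + max(-1, -1) = 0
  height(41) = 1 + max(1, 0) = 2
  height(9) = 1 + max(-1, 2) = 3
  height(1) = 1 + max(-1, 3) = 4
Height = 4


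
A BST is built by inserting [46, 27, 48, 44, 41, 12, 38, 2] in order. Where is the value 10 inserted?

Starting tree (level order): [46, 27, 48, 12, 44, None, None, 2, None, 41, None, None, None, 38]
Insertion path: 46 -> 27 -> 12 -> 2
Result: insert 10 as right child of 2
Final tree (level order): [46, 27, 48, 12, 44, None, None, 2, None, 41, None, None, 10, 38]


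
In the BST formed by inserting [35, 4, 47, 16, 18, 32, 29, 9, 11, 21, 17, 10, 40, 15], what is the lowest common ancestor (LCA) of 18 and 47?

Tree insertion order: [35, 4, 47, 16, 18, 32, 29, 9, 11, 21, 17, 10, 40, 15]
Tree (level-order array): [35, 4, 47, None, 16, 40, None, 9, 18, None, None, None, 11, 17, 32, 10, 15, None, None, 29, None, None, None, None, None, 21]
In a BST, the LCA of p=18, q=47 is the first node v on the
root-to-leaf path with p <= v <= q (go left if both < v, right if both > v).
Walk from root:
  at 35: 18 <= 35 <= 47, this is the LCA
LCA = 35


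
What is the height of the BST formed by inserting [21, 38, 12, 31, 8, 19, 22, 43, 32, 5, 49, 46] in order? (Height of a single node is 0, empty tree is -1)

Insertion order: [21, 38, 12, 31, 8, 19, 22, 43, 32, 5, 49, 46]
Tree (level-order array): [21, 12, 38, 8, 19, 31, 43, 5, None, None, None, 22, 32, None, 49, None, None, None, None, None, None, 46]
Compute height bottom-up (empty subtree = -1):
  height(5) = 1 + max(-1, -1) = 0
  height(8) = 1 + max(0, -1) = 1
  height(19) = 1 + max(-1, -1) = 0
  height(12) = 1 + max(1, 0) = 2
  height(22) = 1 + max(-1, -1) = 0
  height(32) = 1 + max(-1, -1) = 0
  height(31) = 1 + max(0, 0) = 1
  height(46) = 1 + max(-1, -1) = 0
  height(49) = 1 + max(0, -1) = 1
  height(43) = 1 + max(-1, 1) = 2
  height(38) = 1 + max(1, 2) = 3
  height(21) = 1 + max(2, 3) = 4
Height = 4


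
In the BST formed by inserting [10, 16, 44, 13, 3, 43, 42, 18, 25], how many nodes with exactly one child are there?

Tree built from: [10, 16, 44, 13, 3, 43, 42, 18, 25]
Tree (level-order array): [10, 3, 16, None, None, 13, 44, None, None, 43, None, 42, None, 18, None, None, 25]
Rule: These are nodes with exactly 1 non-null child.
Per-node child counts:
  node 10: 2 child(ren)
  node 3: 0 child(ren)
  node 16: 2 child(ren)
  node 13: 0 child(ren)
  node 44: 1 child(ren)
  node 43: 1 child(ren)
  node 42: 1 child(ren)
  node 18: 1 child(ren)
  node 25: 0 child(ren)
Matching nodes: [44, 43, 42, 18]
Count of nodes with exactly one child: 4


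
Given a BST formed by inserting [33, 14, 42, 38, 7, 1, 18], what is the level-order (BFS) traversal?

Tree insertion order: [33, 14, 42, 38, 7, 1, 18]
Tree (level-order array): [33, 14, 42, 7, 18, 38, None, 1]
BFS from the root, enqueuing left then right child of each popped node:
  queue [33] -> pop 33, enqueue [14, 42], visited so far: [33]
  queue [14, 42] -> pop 14, enqueue [7, 18], visited so far: [33, 14]
  queue [42, 7, 18] -> pop 42, enqueue [38], visited so far: [33, 14, 42]
  queue [7, 18, 38] -> pop 7, enqueue [1], visited so far: [33, 14, 42, 7]
  queue [18, 38, 1] -> pop 18, enqueue [none], visited so far: [33, 14, 42, 7, 18]
  queue [38, 1] -> pop 38, enqueue [none], visited so far: [33, 14, 42, 7, 18, 38]
  queue [1] -> pop 1, enqueue [none], visited so far: [33, 14, 42, 7, 18, 38, 1]
Result: [33, 14, 42, 7, 18, 38, 1]


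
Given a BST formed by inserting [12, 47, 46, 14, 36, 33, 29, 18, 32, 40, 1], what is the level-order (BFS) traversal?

Tree insertion order: [12, 47, 46, 14, 36, 33, 29, 18, 32, 40, 1]
Tree (level-order array): [12, 1, 47, None, None, 46, None, 14, None, None, 36, 33, 40, 29, None, None, None, 18, 32]
BFS from the root, enqueuing left then right child of each popped node:
  queue [12] -> pop 12, enqueue [1, 47], visited so far: [12]
  queue [1, 47] -> pop 1, enqueue [none], visited so far: [12, 1]
  queue [47] -> pop 47, enqueue [46], visited so far: [12, 1, 47]
  queue [46] -> pop 46, enqueue [14], visited so far: [12, 1, 47, 46]
  queue [14] -> pop 14, enqueue [36], visited so far: [12, 1, 47, 46, 14]
  queue [36] -> pop 36, enqueue [33, 40], visited so far: [12, 1, 47, 46, 14, 36]
  queue [33, 40] -> pop 33, enqueue [29], visited so far: [12, 1, 47, 46, 14, 36, 33]
  queue [40, 29] -> pop 40, enqueue [none], visited so far: [12, 1, 47, 46, 14, 36, 33, 40]
  queue [29] -> pop 29, enqueue [18, 32], visited so far: [12, 1, 47, 46, 14, 36, 33, 40, 29]
  queue [18, 32] -> pop 18, enqueue [none], visited so far: [12, 1, 47, 46, 14, 36, 33, 40, 29, 18]
  queue [32] -> pop 32, enqueue [none], visited so far: [12, 1, 47, 46, 14, 36, 33, 40, 29, 18, 32]
Result: [12, 1, 47, 46, 14, 36, 33, 40, 29, 18, 32]


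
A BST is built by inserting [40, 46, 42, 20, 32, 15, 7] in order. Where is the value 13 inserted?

Starting tree (level order): [40, 20, 46, 15, 32, 42, None, 7]
Insertion path: 40 -> 20 -> 15 -> 7
Result: insert 13 as right child of 7
Final tree (level order): [40, 20, 46, 15, 32, 42, None, 7, None, None, None, None, None, None, 13]


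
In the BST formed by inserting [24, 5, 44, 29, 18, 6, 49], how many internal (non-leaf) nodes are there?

Tree built from: [24, 5, 44, 29, 18, 6, 49]
Tree (level-order array): [24, 5, 44, None, 18, 29, 49, 6]
Rule: An internal node has at least one child.
Per-node child counts:
  node 24: 2 child(ren)
  node 5: 1 child(ren)
  node 18: 1 child(ren)
  node 6: 0 child(ren)
  node 44: 2 child(ren)
  node 29: 0 child(ren)
  node 49: 0 child(ren)
Matching nodes: [24, 5, 18, 44]
Count of internal (non-leaf) nodes: 4


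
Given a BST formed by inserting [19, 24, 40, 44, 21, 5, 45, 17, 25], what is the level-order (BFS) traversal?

Tree insertion order: [19, 24, 40, 44, 21, 5, 45, 17, 25]
Tree (level-order array): [19, 5, 24, None, 17, 21, 40, None, None, None, None, 25, 44, None, None, None, 45]
BFS from the root, enqueuing left then right child of each popped node:
  queue [19] -> pop 19, enqueue [5, 24], visited so far: [19]
  queue [5, 24] -> pop 5, enqueue [17], visited so far: [19, 5]
  queue [24, 17] -> pop 24, enqueue [21, 40], visited so far: [19, 5, 24]
  queue [17, 21, 40] -> pop 17, enqueue [none], visited so far: [19, 5, 24, 17]
  queue [21, 40] -> pop 21, enqueue [none], visited so far: [19, 5, 24, 17, 21]
  queue [40] -> pop 40, enqueue [25, 44], visited so far: [19, 5, 24, 17, 21, 40]
  queue [25, 44] -> pop 25, enqueue [none], visited so far: [19, 5, 24, 17, 21, 40, 25]
  queue [44] -> pop 44, enqueue [45], visited so far: [19, 5, 24, 17, 21, 40, 25, 44]
  queue [45] -> pop 45, enqueue [none], visited so far: [19, 5, 24, 17, 21, 40, 25, 44, 45]
Result: [19, 5, 24, 17, 21, 40, 25, 44, 45]


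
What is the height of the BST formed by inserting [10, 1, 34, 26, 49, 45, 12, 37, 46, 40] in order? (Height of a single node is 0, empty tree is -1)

Insertion order: [10, 1, 34, 26, 49, 45, 12, 37, 46, 40]
Tree (level-order array): [10, 1, 34, None, None, 26, 49, 12, None, 45, None, None, None, 37, 46, None, 40]
Compute height bottom-up (empty subtree = -1):
  height(1) = 1 + max(-1, -1) = 0
  height(12) = 1 + max(-1, -1) = 0
  height(26) = 1 + max(0, -1) = 1
  height(40) = 1 + max(-1, -1) = 0
  height(37) = 1 + max(-1, 0) = 1
  height(46) = 1 + max(-1, -1) = 0
  height(45) = 1 + max(1, 0) = 2
  height(49) = 1 + max(2, -1) = 3
  height(34) = 1 + max(1, 3) = 4
  height(10) = 1 + max(0, 4) = 5
Height = 5


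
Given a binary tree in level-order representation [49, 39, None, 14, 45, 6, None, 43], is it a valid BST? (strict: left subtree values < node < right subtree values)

Level-order array: [49, 39, None, 14, 45, 6, None, 43]
Validate using subtree bounds (lo, hi): at each node, require lo < value < hi,
then recurse left with hi=value and right with lo=value.
Preorder trace (stopping at first violation):
  at node 49 with bounds (-inf, +inf): OK
  at node 39 with bounds (-inf, 49): OK
  at node 14 with bounds (-inf, 39): OK
  at node 6 with bounds (-inf, 14): OK
  at node 45 with bounds (39, 49): OK
  at node 43 with bounds (39, 45): OK
No violation found at any node.
Result: Valid BST


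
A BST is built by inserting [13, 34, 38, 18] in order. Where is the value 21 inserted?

Starting tree (level order): [13, None, 34, 18, 38]
Insertion path: 13 -> 34 -> 18
Result: insert 21 as right child of 18
Final tree (level order): [13, None, 34, 18, 38, None, 21]


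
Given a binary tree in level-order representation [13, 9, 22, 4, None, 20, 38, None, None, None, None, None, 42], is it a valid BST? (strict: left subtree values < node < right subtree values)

Level-order array: [13, 9, 22, 4, None, 20, 38, None, None, None, None, None, 42]
Validate using subtree bounds (lo, hi): at each node, require lo < value < hi,
then recurse left with hi=value and right with lo=value.
Preorder trace (stopping at first violation):
  at node 13 with bounds (-inf, +inf): OK
  at node 9 with bounds (-inf, 13): OK
  at node 4 with bounds (-inf, 9): OK
  at node 22 with bounds (13, +inf): OK
  at node 20 with bounds (13, 22): OK
  at node 38 with bounds (22, +inf): OK
  at node 42 with bounds (38, +inf): OK
No violation found at any node.
Result: Valid BST


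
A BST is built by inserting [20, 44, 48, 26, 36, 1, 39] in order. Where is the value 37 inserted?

Starting tree (level order): [20, 1, 44, None, None, 26, 48, None, 36, None, None, None, 39]
Insertion path: 20 -> 44 -> 26 -> 36 -> 39
Result: insert 37 as left child of 39
Final tree (level order): [20, 1, 44, None, None, 26, 48, None, 36, None, None, None, 39, 37]


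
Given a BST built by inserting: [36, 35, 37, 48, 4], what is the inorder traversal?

Tree insertion order: [36, 35, 37, 48, 4]
Tree (level-order array): [36, 35, 37, 4, None, None, 48]
Inorder traversal: [4, 35, 36, 37, 48]


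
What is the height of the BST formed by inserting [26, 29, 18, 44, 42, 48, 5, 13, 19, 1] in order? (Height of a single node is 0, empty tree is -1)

Insertion order: [26, 29, 18, 44, 42, 48, 5, 13, 19, 1]
Tree (level-order array): [26, 18, 29, 5, 19, None, 44, 1, 13, None, None, 42, 48]
Compute height bottom-up (empty subtree = -1):
  height(1) = 1 + max(-1, -1) = 0
  height(13) = 1 + max(-1, -1) = 0
  height(5) = 1 + max(0, 0) = 1
  height(19) = 1 + max(-1, -1) = 0
  height(18) = 1 + max(1, 0) = 2
  height(42) = 1 + max(-1, -1) = 0
  height(48) = 1 + max(-1, -1) = 0
  height(44) = 1 + max(0, 0) = 1
  height(29) = 1 + max(-1, 1) = 2
  height(26) = 1 + max(2, 2) = 3
Height = 3


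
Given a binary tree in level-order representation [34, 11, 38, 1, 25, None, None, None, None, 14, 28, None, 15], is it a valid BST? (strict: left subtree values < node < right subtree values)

Level-order array: [34, 11, 38, 1, 25, None, None, None, None, 14, 28, None, 15]
Validate using subtree bounds (lo, hi): at each node, require lo < value < hi,
then recurse left with hi=value and right with lo=value.
Preorder trace (stopping at first violation):
  at node 34 with bounds (-inf, +inf): OK
  at node 11 with bounds (-inf, 34): OK
  at node 1 with bounds (-inf, 11): OK
  at node 25 with bounds (11, 34): OK
  at node 14 with bounds (11, 25): OK
  at node 15 with bounds (14, 25): OK
  at node 28 with bounds (25, 34): OK
  at node 38 with bounds (34, +inf): OK
No violation found at any node.
Result: Valid BST


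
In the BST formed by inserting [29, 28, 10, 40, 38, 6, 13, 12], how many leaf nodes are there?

Tree built from: [29, 28, 10, 40, 38, 6, 13, 12]
Tree (level-order array): [29, 28, 40, 10, None, 38, None, 6, 13, None, None, None, None, 12]
Rule: A leaf has 0 children.
Per-node child counts:
  node 29: 2 child(ren)
  node 28: 1 child(ren)
  node 10: 2 child(ren)
  node 6: 0 child(ren)
  node 13: 1 child(ren)
  node 12: 0 child(ren)
  node 40: 1 child(ren)
  node 38: 0 child(ren)
Matching nodes: [6, 12, 38]
Count of leaf nodes: 3


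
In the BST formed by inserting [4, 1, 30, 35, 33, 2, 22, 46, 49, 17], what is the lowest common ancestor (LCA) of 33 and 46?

Tree insertion order: [4, 1, 30, 35, 33, 2, 22, 46, 49, 17]
Tree (level-order array): [4, 1, 30, None, 2, 22, 35, None, None, 17, None, 33, 46, None, None, None, None, None, 49]
In a BST, the LCA of p=33, q=46 is the first node v on the
root-to-leaf path with p <= v <= q (go left if both < v, right if both > v).
Walk from root:
  at 4: both 33 and 46 > 4, go right
  at 30: both 33 and 46 > 30, go right
  at 35: 33 <= 35 <= 46, this is the LCA
LCA = 35


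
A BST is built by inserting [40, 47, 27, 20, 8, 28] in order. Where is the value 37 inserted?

Starting tree (level order): [40, 27, 47, 20, 28, None, None, 8]
Insertion path: 40 -> 27 -> 28
Result: insert 37 as right child of 28
Final tree (level order): [40, 27, 47, 20, 28, None, None, 8, None, None, 37]


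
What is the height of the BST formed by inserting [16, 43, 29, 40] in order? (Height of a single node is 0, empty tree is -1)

Insertion order: [16, 43, 29, 40]
Tree (level-order array): [16, None, 43, 29, None, None, 40]
Compute height bottom-up (empty subtree = -1):
  height(40) = 1 + max(-1, -1) = 0
  height(29) = 1 + max(-1, 0) = 1
  height(43) = 1 + max(1, -1) = 2
  height(16) = 1 + max(-1, 2) = 3
Height = 3


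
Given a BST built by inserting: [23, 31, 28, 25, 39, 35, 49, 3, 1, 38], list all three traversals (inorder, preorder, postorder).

Tree insertion order: [23, 31, 28, 25, 39, 35, 49, 3, 1, 38]
Tree (level-order array): [23, 3, 31, 1, None, 28, 39, None, None, 25, None, 35, 49, None, None, None, 38]
Inorder (L, root, R): [1, 3, 23, 25, 28, 31, 35, 38, 39, 49]
Preorder (root, L, R): [23, 3, 1, 31, 28, 25, 39, 35, 38, 49]
Postorder (L, R, root): [1, 3, 25, 28, 38, 35, 49, 39, 31, 23]


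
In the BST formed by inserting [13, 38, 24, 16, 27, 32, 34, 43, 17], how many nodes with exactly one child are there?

Tree built from: [13, 38, 24, 16, 27, 32, 34, 43, 17]
Tree (level-order array): [13, None, 38, 24, 43, 16, 27, None, None, None, 17, None, 32, None, None, None, 34]
Rule: These are nodes with exactly 1 non-null child.
Per-node child counts:
  node 13: 1 child(ren)
  node 38: 2 child(ren)
  node 24: 2 child(ren)
  node 16: 1 child(ren)
  node 17: 0 child(ren)
  node 27: 1 child(ren)
  node 32: 1 child(ren)
  node 34: 0 child(ren)
  node 43: 0 child(ren)
Matching nodes: [13, 16, 27, 32]
Count of nodes with exactly one child: 4


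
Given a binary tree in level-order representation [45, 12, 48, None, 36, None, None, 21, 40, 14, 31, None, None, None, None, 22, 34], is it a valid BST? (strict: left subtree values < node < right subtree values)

Level-order array: [45, 12, 48, None, 36, None, None, 21, 40, 14, 31, None, None, None, None, 22, 34]
Validate using subtree bounds (lo, hi): at each node, require lo < value < hi,
then recurse left with hi=value and right with lo=value.
Preorder trace (stopping at first violation):
  at node 45 with bounds (-inf, +inf): OK
  at node 12 with bounds (-inf, 45): OK
  at node 36 with bounds (12, 45): OK
  at node 21 with bounds (12, 36): OK
  at node 14 with bounds (12, 21): OK
  at node 31 with bounds (21, 36): OK
  at node 22 with bounds (21, 31): OK
  at node 34 with bounds (31, 36): OK
  at node 40 with bounds (36, 45): OK
  at node 48 with bounds (45, +inf): OK
No violation found at any node.
Result: Valid BST


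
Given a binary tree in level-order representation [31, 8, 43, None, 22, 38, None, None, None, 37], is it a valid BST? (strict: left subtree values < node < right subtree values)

Level-order array: [31, 8, 43, None, 22, 38, None, None, None, 37]
Validate using subtree bounds (lo, hi): at each node, require lo < value < hi,
then recurse left with hi=value and right with lo=value.
Preorder trace (stopping at first violation):
  at node 31 with bounds (-inf, +inf): OK
  at node 8 with bounds (-inf, 31): OK
  at node 22 with bounds (8, 31): OK
  at node 43 with bounds (31, +inf): OK
  at node 38 with bounds (31, 43): OK
  at node 37 with bounds (31, 38): OK
No violation found at any node.
Result: Valid BST


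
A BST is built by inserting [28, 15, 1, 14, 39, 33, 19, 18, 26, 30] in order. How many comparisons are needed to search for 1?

Search path for 1: 28 -> 15 -> 1
Found: True
Comparisons: 3


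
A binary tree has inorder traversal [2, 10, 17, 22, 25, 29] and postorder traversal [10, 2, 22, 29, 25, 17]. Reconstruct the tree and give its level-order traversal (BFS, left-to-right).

Inorder:   [2, 10, 17, 22, 25, 29]
Postorder: [10, 2, 22, 29, 25, 17]
Algorithm: postorder visits root last, so walk postorder right-to-left;
each value is the root of the current inorder slice — split it at that
value, recurse on the right subtree first, then the left.
Recursive splits:
  root=17; inorder splits into left=[2, 10], right=[22, 25, 29]
  root=25; inorder splits into left=[22], right=[29]
  root=29; inorder splits into left=[], right=[]
  root=22; inorder splits into left=[], right=[]
  root=2; inorder splits into left=[], right=[10]
  root=10; inorder splits into left=[], right=[]
Reconstructed level-order: [17, 2, 25, 10, 22, 29]


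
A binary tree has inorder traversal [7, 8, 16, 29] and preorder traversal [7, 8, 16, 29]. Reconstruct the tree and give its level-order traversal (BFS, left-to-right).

Inorder:  [7, 8, 16, 29]
Preorder: [7, 8, 16, 29]
Algorithm: preorder visits root first, so consume preorder in order;
for each root, split the current inorder slice at that value into
left-subtree inorder and right-subtree inorder, then recurse.
Recursive splits:
  root=7; inorder splits into left=[], right=[8, 16, 29]
  root=8; inorder splits into left=[], right=[16, 29]
  root=16; inorder splits into left=[], right=[29]
  root=29; inorder splits into left=[], right=[]
Reconstructed level-order: [7, 8, 16, 29]
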